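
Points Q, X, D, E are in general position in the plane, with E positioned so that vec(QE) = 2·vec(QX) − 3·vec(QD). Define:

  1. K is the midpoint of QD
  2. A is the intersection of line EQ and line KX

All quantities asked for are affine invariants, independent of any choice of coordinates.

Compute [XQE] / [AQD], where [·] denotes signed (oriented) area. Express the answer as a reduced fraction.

Work in coordinates with Q = (0, 0), X = (1, 0), D = (0, 1), E = (2, -3).
1. K is the midpoint of QD ⇒ K = (0, 1/2)
2. A is the intersection of line EQ and line KX ⇒ A = (-1/2, 3/4)
2·[XQE] = 3, 2·[AQD] = 1/2
[XQE]:[AQD] = 3:1/2 = 6

[XQE]:[AQD] = 6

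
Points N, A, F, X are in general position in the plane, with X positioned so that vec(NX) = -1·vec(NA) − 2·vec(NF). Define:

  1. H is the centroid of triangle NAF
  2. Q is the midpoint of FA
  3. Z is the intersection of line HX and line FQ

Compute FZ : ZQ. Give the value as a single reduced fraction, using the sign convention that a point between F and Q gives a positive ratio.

FZ:ZQ = 10

Set N = (0, 0), A = (1, 0), F = (0, 1), X = (-1, -2); any affine frame gives the same invariant.
1. H is the centroid of triangle NAF ⇒ H = (1/3, 1/3)
2. Q is the midpoint of FA ⇒ Q = (1/2, 1/2)
3. Z is the intersection of line HX and line FQ ⇒ Z = (5/11, 6/11)
Z = F + t·(Q−F) with t = 10/11, so FZ:ZQ = t:(1−t) = 10/11:1/11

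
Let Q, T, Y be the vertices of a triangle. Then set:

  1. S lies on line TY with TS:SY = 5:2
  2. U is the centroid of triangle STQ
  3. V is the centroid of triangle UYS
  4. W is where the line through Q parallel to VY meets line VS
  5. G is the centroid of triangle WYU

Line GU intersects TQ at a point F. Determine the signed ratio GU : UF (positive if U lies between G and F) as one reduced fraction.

Work in coordinates with Q = (0, 0), T = (1, 0), Y = (0, 1).
1. S lies on line TY with TS:SY = 5:2 ⇒ S = (2/7, 5/7)
2. U is the centroid of triangle STQ ⇒ U = (3/7, 5/21)
3. V is the centroid of triangle UYS ⇒ V = (5/21, 41/63)
4. W is where the line through Q parallel to VY meets line VS ⇒ W = (-5/42, 11/63)
5. G is the centroid of triangle WYU ⇒ G = (13/126, 89/189)
line GU meets TQ at F = (67/88, 0)
U = G + t·(F−G) with t = 44/89, so GU:UF = 44/89:45/89

GU:UF = 44/45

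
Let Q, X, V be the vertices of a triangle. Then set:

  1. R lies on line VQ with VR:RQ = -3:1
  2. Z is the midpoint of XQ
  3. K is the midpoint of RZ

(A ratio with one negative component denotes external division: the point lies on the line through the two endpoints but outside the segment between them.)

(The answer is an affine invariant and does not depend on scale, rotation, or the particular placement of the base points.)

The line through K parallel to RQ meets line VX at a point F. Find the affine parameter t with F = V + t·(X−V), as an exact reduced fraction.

t = 1/4

Assign Q = (0, 0), X = (1, 0), V = (0, 1) — the answer is frame-independent, so this choice is without loss of generality.
1. R lies on line VQ with VR:RQ = -3:1 ⇒ R = (0, -1/2)
2. Z is the midpoint of XQ ⇒ Z = (1/2, 0)
3. K is the midpoint of RZ ⇒ K = (1/4, -1/4)
through K parallel to RQ: direction (0, 1/2); meets VX at F = (1/4, 3/4)
F = V + t·(X−V) with t = 1/4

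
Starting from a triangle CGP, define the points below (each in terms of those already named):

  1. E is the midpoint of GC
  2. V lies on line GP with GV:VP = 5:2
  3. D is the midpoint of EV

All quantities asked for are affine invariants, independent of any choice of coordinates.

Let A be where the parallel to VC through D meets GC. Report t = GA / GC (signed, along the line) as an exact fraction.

Set C = (0, 0), G = (1, 0), P = (0, 1); any affine frame gives the same invariant.
1. E is the midpoint of GC ⇒ E = (1/2, 0)
2. V lies on line GP with GV:VP = 5:2 ⇒ V = (2/7, 5/7)
3. D is the midpoint of EV ⇒ D = (11/28, 5/14)
through D parallel to VC: direction (-2/7, -5/7); meets GC at A = (1/4, 0)
A = G + t·(C−G) with t = 3/4

t = 3/4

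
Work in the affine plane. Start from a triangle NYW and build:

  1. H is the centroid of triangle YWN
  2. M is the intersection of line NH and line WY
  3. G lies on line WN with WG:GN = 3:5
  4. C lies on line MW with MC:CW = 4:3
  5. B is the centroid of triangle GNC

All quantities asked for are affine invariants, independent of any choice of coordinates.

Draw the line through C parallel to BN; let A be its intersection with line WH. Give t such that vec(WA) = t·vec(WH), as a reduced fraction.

t = 117/206

Work in coordinates with N = (0, 0), Y = (1, 0), W = (0, 1).
1. H is the centroid of triangle YWN ⇒ H = (1/3, 1/3)
2. M is the intersection of line NH and line WY ⇒ M = (1/2, 1/2)
3. G lies on line WN with WG:GN = 3:5 ⇒ G = (0, 5/8)
4. C lies on line MW with MC:CW = 4:3 ⇒ C = (3/14, 11/14)
5. B is the centroid of triangle GNC ⇒ B = (1/14, 79/168)
through C parallel to BN: direction (-1/14, -79/168); meets WH at A = (39/206, 64/103)
A = W + t·(H−W) with t = 117/206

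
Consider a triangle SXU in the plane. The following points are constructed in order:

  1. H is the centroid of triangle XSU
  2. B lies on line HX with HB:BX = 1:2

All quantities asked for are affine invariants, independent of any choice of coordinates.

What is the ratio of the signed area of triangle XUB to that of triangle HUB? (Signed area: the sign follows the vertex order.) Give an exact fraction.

[XUB]:[HUB] = -2

Choose coordinates S = (0, 0), X = (1, 0), U = (0, 1).
1. H is the centroid of triangle XSU ⇒ H = (1/3, 1/3)
2. B lies on line HX with HB:BX = 1:2 ⇒ B = (5/9, 2/9)
2·[XUB] = 2/9, 2·[HUB] = -1/9
[XUB]:[HUB] = 2/9:-1/9 = -2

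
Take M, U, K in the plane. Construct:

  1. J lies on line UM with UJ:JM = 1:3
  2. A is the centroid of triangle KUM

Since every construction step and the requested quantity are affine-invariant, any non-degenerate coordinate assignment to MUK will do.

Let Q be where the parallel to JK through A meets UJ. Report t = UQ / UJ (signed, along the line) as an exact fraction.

Assign M = (0, 0), U = (1, 0), K = (0, 1) — the answer is frame-independent, so this choice is without loss of generality.
1. J lies on line UM with UJ:JM = 1:3 ⇒ J = (3/4, 0)
2. A is the centroid of triangle KUM ⇒ A = (1/3, 1/3)
through A parallel to JK: direction (-3/4, 1); meets UJ at Q = (7/12, 0)
Q = U + t·(J−U) with t = 5/3

t = 5/3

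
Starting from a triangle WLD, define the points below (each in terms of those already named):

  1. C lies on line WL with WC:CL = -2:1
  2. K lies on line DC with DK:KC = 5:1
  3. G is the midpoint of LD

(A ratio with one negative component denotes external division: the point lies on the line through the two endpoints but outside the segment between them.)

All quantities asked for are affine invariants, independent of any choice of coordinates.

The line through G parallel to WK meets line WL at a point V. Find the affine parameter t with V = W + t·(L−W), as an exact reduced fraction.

Assign W = (0, 0), L = (1, 0), D = (0, 1) — the answer is frame-independent, so this choice is without loss of generality.
1. C lies on line WL with WC:CL = -2:1 ⇒ C = (2, 0)
2. K lies on line DC with DK:KC = 5:1 ⇒ K = (5/3, 1/6)
3. G is the midpoint of LD ⇒ G = (1/2, 1/2)
through G parallel to WK: direction (5/3, 1/6); meets WL at V = (-9/2, 0)
V = W + t·(L−W) with t = -9/2

t = -9/2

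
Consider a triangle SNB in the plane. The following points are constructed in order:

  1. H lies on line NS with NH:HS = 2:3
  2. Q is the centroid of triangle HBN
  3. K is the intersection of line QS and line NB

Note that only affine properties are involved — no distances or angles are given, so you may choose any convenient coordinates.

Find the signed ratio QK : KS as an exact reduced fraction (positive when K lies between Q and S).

QK:KS = -2/15

Work in coordinates with S = (0, 0), N = (1, 0), B = (0, 1).
1. H lies on line NS with NH:HS = 2:3 ⇒ H = (3/5, 0)
2. Q is the centroid of triangle HBN ⇒ Q = (8/15, 1/3)
3. K is the intersection of line QS and line NB ⇒ K = (8/13, 5/13)
K = Q + t·(S−Q) with t = -2/13, so QK:KS = t:(1−t) = -2/13:15/13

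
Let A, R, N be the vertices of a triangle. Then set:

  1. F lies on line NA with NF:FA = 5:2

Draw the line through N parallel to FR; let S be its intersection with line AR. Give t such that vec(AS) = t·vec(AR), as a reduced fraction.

Choose coordinates A = (0, 0), R = (1, 0), N = (0, 1).
1. F lies on line NA with NF:FA = 5:2 ⇒ F = (0, 2/7)
through N parallel to FR: direction (1, -2/7); meets AR at S = (7/2, 0)
S = A + t·(R−A) with t = 7/2

t = 7/2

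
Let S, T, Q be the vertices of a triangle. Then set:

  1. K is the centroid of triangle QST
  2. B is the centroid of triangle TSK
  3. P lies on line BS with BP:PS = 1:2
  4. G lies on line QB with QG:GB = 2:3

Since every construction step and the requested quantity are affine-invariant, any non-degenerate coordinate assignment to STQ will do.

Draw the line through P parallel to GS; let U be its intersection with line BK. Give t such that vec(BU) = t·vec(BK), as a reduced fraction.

t = 4/5

Work in coordinates with S = (0, 0), T = (1, 0), Q = (0, 1).
1. K is the centroid of triangle QST ⇒ K = (1/3, 1/3)
2. B is the centroid of triangle TSK ⇒ B = (4/9, 1/9)
3. P lies on line BS with BP:PS = 1:2 ⇒ P = (8/27, 2/27)
4. G lies on line QB with QG:GB = 2:3 ⇒ G = (8/45, 29/45)
through P parallel to GS: direction (-8/45, -29/45); meets BK at U = (16/45, 13/45)
U = B + t·(K−B) with t = 4/5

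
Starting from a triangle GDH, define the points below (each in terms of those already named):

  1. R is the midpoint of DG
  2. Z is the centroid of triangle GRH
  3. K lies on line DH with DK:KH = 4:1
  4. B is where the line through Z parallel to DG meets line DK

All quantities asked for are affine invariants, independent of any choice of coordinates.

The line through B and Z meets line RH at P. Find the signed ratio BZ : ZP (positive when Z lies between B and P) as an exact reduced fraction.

Assign G = (0, 0), D = (1, 0), H = (0, 1) — the answer is frame-independent, so this choice is without loss of generality.
1. R is the midpoint of DG ⇒ R = (1/2, 0)
2. Z is the centroid of triangle GRH ⇒ Z = (1/6, 1/3)
3. K lies on line DH with DK:KH = 4:1 ⇒ K = (1/5, 4/5)
4. B is where the line through Z parallel to DG meets line DK ⇒ B = (2/3, 1/3)
line BZ meets RH at P = (1/3, 1/3)
Z = B + t·(P−B) with t = 3/2, so BZ:ZP = 3/2:-1/2

BZ:ZP = -3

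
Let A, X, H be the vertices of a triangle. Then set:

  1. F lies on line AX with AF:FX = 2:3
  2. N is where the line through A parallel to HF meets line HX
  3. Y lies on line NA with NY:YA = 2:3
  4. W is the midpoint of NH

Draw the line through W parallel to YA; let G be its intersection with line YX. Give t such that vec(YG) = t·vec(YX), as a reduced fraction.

t = 1/5

Choose coordinates A = (0, 0), X = (1, 0), H = (0, 1).
1. F lies on line AX with AF:FX = 2:3 ⇒ F = (2/5, 0)
2. N is where the line through A parallel to HF meets line HX ⇒ N = (-2/3, 5/3)
3. Y lies on line NA with NY:YA = 2:3 ⇒ Y = (-2/5, 1)
4. W is the midpoint of NH ⇒ W = (-1/3, 4/3)
through W parallel to YA: direction (2/5, -1); meets YX at G = (-3/25, 4/5)
G = Y + t·(X−Y) with t = 1/5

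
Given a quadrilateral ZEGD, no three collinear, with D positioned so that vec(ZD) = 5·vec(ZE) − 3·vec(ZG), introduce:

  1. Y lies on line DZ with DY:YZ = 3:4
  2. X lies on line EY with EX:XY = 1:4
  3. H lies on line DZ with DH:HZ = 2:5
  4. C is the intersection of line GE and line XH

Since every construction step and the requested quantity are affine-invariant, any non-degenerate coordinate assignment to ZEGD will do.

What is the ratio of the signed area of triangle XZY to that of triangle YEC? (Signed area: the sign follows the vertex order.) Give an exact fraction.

[XZY]:[YEC] = 224/5

Choose coordinates Z = (0, 0), E = (1, 0), G = (0, 1), D = (5, -3).
1. Y lies on line DZ with DY:YZ = 3:4 ⇒ Y = (20/7, -12/7)
2. X lies on line EY with EX:XY = 1:4 ⇒ X = (48/35, -12/35)
3. H lies on line DZ with DH:HZ = 2:5 ⇒ H = (25/7, -15/7)
4. C is the intersection of line GE and line XH ⇒ C = (17/14, -3/14)
2·[XZY] = 48/35, 2·[YEC] = 3/98
[XZY]:[YEC] = 48/35:3/98 = 224/5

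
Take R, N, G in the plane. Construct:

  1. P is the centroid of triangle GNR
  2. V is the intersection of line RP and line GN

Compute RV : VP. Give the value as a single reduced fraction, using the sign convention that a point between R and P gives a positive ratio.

Choose coordinates R = (0, 0), N = (1, 0), G = (0, 1).
1. P is the centroid of triangle GNR ⇒ P = (1/3, 1/3)
2. V is the intersection of line RP and line GN ⇒ V = (1/2, 1/2)
V = R + t·(P−R) with t = 3/2, so RV:VP = t:(1−t) = 3/2:-1/2

RV:VP = -3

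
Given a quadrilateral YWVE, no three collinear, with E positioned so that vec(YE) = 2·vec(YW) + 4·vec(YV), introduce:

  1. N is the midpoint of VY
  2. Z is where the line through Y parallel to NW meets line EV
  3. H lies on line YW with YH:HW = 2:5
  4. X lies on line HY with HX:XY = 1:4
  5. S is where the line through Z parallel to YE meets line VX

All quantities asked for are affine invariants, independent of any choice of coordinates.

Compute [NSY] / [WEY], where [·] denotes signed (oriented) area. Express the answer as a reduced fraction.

[NSY]:[WEY] = 1/204

Choose coordinates Y = (0, 0), W = (1, 0), V = (0, 1), E = (2, 4).
1. N is the midpoint of VY ⇒ N = (0, 1/2)
2. Z is where the line through Y parallel to NW meets line EV ⇒ Z = (-1/2, 1/4)
3. H lies on line YW with YH:HW = 2:5 ⇒ H = (2/7, 0)
4. X lies on line HY with HX:XY = 1:4 ⇒ X = (8/35, 0)
5. S is where the line through Z parallel to YE meets line VX ⇒ S = (-2/51, 239/204)
2·[NSY] = 1/51, 2·[WEY] = 4
[NSY]:[WEY] = 1/51:4 = 1/204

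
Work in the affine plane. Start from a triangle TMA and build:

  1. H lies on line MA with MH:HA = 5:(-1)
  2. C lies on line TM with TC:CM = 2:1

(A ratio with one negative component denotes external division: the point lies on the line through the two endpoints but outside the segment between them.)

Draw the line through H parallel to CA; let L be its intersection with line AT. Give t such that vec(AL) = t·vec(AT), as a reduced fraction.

Assign T = (0, 0), M = (1, 0), A = (0, 1) — the answer is frame-independent, so this choice is without loss of generality.
1. H lies on line MA with MH:HA = 5:(-1) ⇒ H = (-1/4, 5/4)
2. C lies on line TM with TC:CM = 2:1 ⇒ C = (2/3, 0)
through H parallel to CA: direction (-2/3, 1); meets AT at L = (0, 7/8)
L = A + t·(T−A) with t = 1/8

t = 1/8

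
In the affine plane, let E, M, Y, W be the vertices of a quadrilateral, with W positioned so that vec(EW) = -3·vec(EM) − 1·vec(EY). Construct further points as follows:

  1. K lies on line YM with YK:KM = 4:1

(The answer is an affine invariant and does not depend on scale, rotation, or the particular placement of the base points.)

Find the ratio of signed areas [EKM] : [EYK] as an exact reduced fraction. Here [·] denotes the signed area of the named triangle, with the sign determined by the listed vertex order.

Choose coordinates E = (0, 0), M = (1, 0), Y = (0, 1), W = (-3, -1).
1. K lies on line YM with YK:KM = 4:1 ⇒ K = (4/5, 1/5)
2·[EKM] = -1/5, 2·[EYK] = -4/5
[EKM]:[EYK] = -1/5:-4/5 = 1/4

[EKM]:[EYK] = 1/4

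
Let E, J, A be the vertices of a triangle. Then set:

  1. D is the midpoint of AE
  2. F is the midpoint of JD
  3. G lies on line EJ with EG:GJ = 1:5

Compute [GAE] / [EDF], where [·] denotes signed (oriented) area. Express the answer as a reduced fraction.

Set E = (0, 0), J = (1, 0), A = (0, 1); any affine frame gives the same invariant.
1. D is the midpoint of AE ⇒ D = (0, 1/2)
2. F is the midpoint of JD ⇒ F = (1/2, 1/4)
3. G lies on line EJ with EG:GJ = 1:5 ⇒ G = (1/6, 0)
2·[GAE] = 1/6, 2·[EDF] = -1/4
[GAE]:[EDF] = 1/6:-1/4 = -2/3

[GAE]:[EDF] = -2/3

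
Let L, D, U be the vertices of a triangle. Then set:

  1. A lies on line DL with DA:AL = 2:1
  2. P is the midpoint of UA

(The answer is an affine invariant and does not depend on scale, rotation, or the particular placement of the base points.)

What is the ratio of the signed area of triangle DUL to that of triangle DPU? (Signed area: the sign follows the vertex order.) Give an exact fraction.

Work in coordinates with L = (0, 0), D = (1, 0), U = (0, 1).
1. A lies on line DL with DA:AL = 2:1 ⇒ A = (1/3, 0)
2. P is the midpoint of UA ⇒ P = (1/6, 1/2)
2·[DUL] = 1, 2·[DPU] = -1/3
[DUL]:[DPU] = 1:-1/3 = -3

[DUL]:[DPU] = -3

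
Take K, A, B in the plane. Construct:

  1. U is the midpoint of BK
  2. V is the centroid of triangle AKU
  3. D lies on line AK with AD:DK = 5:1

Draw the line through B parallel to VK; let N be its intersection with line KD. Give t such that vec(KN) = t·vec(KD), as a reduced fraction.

t = -12

Choose coordinates K = (0, 0), A = (1, 0), B = (0, 1).
1. U is the midpoint of BK ⇒ U = (0, 1/2)
2. V is the centroid of triangle AKU ⇒ V = (1/3, 1/6)
3. D lies on line AK with AD:DK = 5:1 ⇒ D = (1/6, 0)
through B parallel to VK: direction (-1/3, -1/6); meets KD at N = (-2, 0)
N = K + t·(D−K) with t = -12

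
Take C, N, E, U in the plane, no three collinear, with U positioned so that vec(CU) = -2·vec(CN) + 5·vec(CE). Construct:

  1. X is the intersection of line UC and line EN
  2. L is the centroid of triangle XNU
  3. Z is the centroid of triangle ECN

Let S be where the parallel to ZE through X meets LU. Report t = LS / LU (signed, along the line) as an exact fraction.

Set C = (0, 0), N = (1, 0), E = (0, 1), U = (-2, 5); any affine frame gives the same invariant.
1. X is the intersection of line UC and line EN ⇒ X = (-2/3, 5/3)
2. L is the centroid of triangle XNU ⇒ L = (-5/9, 20/9)
3. Z is the centroid of triangle ECN ⇒ Z = (1/3, 1/3)
through X parallel to ZE: direction (-1/3, 2/3); meets LU at S = (-32/3, 65/3)
S = L + t·(U−L) with t = 7

t = 7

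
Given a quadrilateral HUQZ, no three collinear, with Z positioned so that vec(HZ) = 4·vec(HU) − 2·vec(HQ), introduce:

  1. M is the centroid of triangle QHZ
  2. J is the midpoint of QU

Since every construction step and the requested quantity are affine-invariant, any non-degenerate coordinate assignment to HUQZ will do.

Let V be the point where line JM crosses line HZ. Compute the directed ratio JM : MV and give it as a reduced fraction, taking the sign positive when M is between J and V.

Choose coordinates H = (0, 0), U = (1, 0), Q = (0, 1), Z = (4, -2).
1. M is the centroid of triangle QHZ ⇒ M = (4/3, -1/3)
2. J is the midpoint of QU ⇒ J = (1/2, 1/2)
line JM meets HZ at V = (2, -1)
M = J + t·(V−J) with t = 5/9, so JM:MV = 5/9:4/9

JM:MV = 5/4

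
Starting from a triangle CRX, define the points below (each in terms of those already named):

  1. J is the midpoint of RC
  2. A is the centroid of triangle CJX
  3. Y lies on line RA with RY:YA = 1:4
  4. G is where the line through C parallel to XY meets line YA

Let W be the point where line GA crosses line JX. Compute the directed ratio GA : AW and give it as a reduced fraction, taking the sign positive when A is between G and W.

Assign C = (0, 0), R = (1, 0), X = (0, 1) — the answer is frame-independent, so this choice is without loss of generality.
1. J is the midpoint of RC ⇒ J = (1/2, 0)
2. A is the centroid of triangle CJX ⇒ A = (1/6, 1/3)
3. Y lies on line RA with RY:YA = 1:4 ⇒ Y = (5/6, 1/15)
4. G is where the line through C parallel to XY meets line YA ⇒ G = (-5/9, 28/45)
line GA meets JX at W = (3/8, 1/4)
A = G + t·(W−G) with t = 52/67, so GA:AW = 52/67:15/67

GA:AW = 52/15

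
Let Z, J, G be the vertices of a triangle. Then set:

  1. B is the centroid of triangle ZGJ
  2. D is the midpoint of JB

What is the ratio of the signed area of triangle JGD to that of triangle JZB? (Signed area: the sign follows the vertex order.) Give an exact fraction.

Set Z = (0, 0), J = (1, 0), G = (0, 1); any affine frame gives the same invariant.
1. B is the centroid of triangle ZGJ ⇒ B = (1/3, 1/3)
2. D is the midpoint of JB ⇒ D = (2/3, 1/6)
2·[JGD] = 1/6, 2·[JZB] = -1/3
[JGD]:[JZB] = 1/6:-1/3 = -1/2

[JGD]:[JZB] = -1/2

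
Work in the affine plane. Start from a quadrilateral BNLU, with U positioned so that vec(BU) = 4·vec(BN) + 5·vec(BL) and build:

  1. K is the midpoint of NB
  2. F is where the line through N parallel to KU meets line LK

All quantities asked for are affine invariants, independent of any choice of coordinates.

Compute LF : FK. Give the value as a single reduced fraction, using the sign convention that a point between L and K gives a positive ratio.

LF:FK = -17/5

Choose coordinates B = (0, 0), N = (1, 0), L = (0, 1), U = (4, 5).
1. K is the midpoint of NB ⇒ K = (1/2, 0)
2. F is where the line through N parallel to KU meets line LK ⇒ F = (17/24, -5/12)
F = L + t·(K−L) with t = 17/12, so LF:FK = t:(1−t) = 17/12:-5/12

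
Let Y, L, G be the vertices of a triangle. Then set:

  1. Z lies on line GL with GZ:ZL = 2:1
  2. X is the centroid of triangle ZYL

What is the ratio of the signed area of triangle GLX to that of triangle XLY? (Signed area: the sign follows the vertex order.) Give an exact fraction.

Assign Y = (0, 0), L = (1, 0), G = (0, 1) — the answer is frame-independent, so this choice is without loss of generality.
1. Z lies on line GL with GZ:ZL = 2:1 ⇒ Z = (2/3, 1/3)
2. X is the centroid of triangle ZYL ⇒ X = (5/9, 1/9)
2·[GLX] = -1/3, 2·[XLY] = -1/9
[GLX]:[XLY] = -1/3:-1/9 = 3

[GLX]:[XLY] = 3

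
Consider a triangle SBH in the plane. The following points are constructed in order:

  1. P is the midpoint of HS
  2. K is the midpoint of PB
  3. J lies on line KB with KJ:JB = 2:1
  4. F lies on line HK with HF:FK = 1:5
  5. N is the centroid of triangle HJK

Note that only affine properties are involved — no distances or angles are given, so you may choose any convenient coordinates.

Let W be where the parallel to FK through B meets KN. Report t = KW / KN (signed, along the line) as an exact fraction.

Choose coordinates S = (0, 0), B = (1, 0), H = (0, 1).
1. P is the midpoint of HS ⇒ P = (0, 1/2)
2. K is the midpoint of PB ⇒ K = (1/2, 1/4)
3. J lies on line KB with KJ:JB = 2:1 ⇒ J = (5/6, 1/12)
4. F lies on line HK with HF:FK = 1:5 ⇒ F = (1/12, 7/8)
5. N is the centroid of triangle HJK ⇒ N = (4/9, 4/9)
through B parallel to FK: direction (5/12, -5/8); meets KN at W = (1/4, 9/8)
W = K + t·(N−K) with t = 9/2

t = 9/2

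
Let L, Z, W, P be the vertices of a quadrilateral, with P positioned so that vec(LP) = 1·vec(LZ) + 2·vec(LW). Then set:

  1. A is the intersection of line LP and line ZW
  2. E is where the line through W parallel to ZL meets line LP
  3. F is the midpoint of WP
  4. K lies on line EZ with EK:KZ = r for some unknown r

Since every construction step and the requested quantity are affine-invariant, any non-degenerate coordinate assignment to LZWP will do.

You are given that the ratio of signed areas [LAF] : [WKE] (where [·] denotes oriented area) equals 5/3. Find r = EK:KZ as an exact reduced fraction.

Choose coordinates L = (0, 0), Z = (1, 0), W = (0, 1), P = (1, 2).
1. A is the intersection of line LP and line ZW ⇒ A = (1/3, 2/3)
2. E is where the line through W parallel to ZL meets line LP ⇒ E = (1/2, 1)
3. F is the midpoint of WP ⇒ F = (1/2, 3/2)
4. With EK:KZ = r, write λ = r/(r+1) so K = E + λ·(Z−E); K is affine-linear in λ
Every point depending on K is an affine combination of K and λ-independent points, so each such coordinate is linear in λ; the λ² term in each signed area is a multiple of (Z−E)×(Z−E) = 0, so 2·[LAF] and 2·[WKE] are each linear in λ. Evaluating at λ=0 and λ=1:
  2·[LAF] = 1/6,   2·[WKE] = 1/2·λ
So [LAF]:[WKE] = (1/6) / (1/2·λ). Setting this equal to 5/3:
  1/6 = 5/3·(1/2·λ)  ⇒  λ = 1/5
Then r = λ/(1−λ) = (1/5)/(4/5) = 1/4. Check: with r = 1/4, K = (3/5, 4/5) and [LAF]:[WKE] = 5/3 as required.

r = 1/4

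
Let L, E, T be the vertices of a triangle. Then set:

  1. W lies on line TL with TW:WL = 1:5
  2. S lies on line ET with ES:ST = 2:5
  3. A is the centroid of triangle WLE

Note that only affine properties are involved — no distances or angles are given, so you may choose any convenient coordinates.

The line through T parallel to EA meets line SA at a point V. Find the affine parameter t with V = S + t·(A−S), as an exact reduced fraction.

Work in coordinates with L = (0, 0), E = (1, 0), T = (0, 1).
1. W lies on line TL with TW:WL = 1:5 ⇒ W = (0, 5/6)
2. S lies on line ET with ES:ST = 2:5 ⇒ S = (5/7, 2/7)
3. A is the centroid of triangle WLE ⇒ A = (1/3, 5/18)
through T parallel to EA: direction (-2/3, 5/18); meets SA at V = (5/3, 11/36)
V = S + t·(A−S) with t = -5/2

t = -5/2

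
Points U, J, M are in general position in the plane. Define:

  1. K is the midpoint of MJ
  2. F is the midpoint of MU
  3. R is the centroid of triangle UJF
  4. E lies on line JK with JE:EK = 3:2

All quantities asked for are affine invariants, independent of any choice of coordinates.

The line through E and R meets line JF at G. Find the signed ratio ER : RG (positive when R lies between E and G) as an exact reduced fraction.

Set U = (0, 0), J = (1, 0), M = (0, 1); any affine frame gives the same invariant.
1. K is the midpoint of MJ ⇒ K = (1/2, 1/2)
2. F is the midpoint of MU ⇒ F = (0, 1/2)
3. R is the centroid of triangle UJF ⇒ R = (1/3, 1/6)
4. E lies on line JK with JE:EK = 3:2 ⇒ E = (7/10, 3/10)
line ER meets JF at G = (10/19, 9/38)
R = E + t·(G−E) with t = 19/9, so ER:RG = 19/9:-10/9

ER:RG = -19/10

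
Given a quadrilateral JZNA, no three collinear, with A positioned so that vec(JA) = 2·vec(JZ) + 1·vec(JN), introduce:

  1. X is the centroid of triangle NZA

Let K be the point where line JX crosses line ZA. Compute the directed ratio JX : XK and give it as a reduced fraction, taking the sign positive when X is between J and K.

JX:XK = 1/2

Choose coordinates J = (0, 0), Z = (1, 0), N = (0, 1), A = (2, 1).
1. X is the centroid of triangle NZA ⇒ X = (1, 2/3)
line JX meets ZA at K = (3, 2)
X = J + t·(K−J) with t = 1/3, so JX:XK = 1/3:2/3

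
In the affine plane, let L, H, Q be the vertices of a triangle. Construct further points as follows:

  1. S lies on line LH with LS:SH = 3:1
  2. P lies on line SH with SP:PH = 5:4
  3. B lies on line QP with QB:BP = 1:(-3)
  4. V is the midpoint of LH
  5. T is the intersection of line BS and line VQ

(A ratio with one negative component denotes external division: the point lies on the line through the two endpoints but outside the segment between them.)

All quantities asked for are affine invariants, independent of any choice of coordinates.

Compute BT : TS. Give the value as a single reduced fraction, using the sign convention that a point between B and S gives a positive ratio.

Set L = (0, 0), H = (1, 0), Q = (0, 1); any affine frame gives the same invariant.
1. S lies on line LH with LS:SH = 3:1 ⇒ S = (3/4, 0)
2. P lies on line SH with SP:PH = 5:4 ⇒ P = (8/9, 0)
3. B lies on line QP with QB:BP = 1:(-3) ⇒ B = (-4/9, 3/2)
4. V is the midpoint of LH ⇒ V = (1/2, 0)
5. T is the intersection of line BS and line VQ ⇒ T = (5/64, 27/32)
T = B + t·(S−B) with t = 7/16, so BT:TS = t:(1−t) = 7/16:9/16

BT:TS = 7/9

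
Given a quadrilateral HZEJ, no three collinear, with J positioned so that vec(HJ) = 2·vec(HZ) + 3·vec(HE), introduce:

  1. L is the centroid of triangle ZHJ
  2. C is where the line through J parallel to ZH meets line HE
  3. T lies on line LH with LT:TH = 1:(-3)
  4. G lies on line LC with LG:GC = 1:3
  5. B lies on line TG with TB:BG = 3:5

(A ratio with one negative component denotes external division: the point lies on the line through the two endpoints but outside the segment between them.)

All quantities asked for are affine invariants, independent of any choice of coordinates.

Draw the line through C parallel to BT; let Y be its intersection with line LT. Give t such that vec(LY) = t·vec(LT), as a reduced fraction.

t = 4

Work in coordinates with H = (0, 0), Z = (1, 0), E = (0, 1), J = (2, 3).
1. L is the centroid of triangle ZHJ ⇒ L = (1, 1)
2. C is where the line through J parallel to ZH meets line HE ⇒ C = (0, 3)
3. T lies on line LH with LT:TH = 1:(-3) ⇒ T = (3/2, 3/2)
4. G lies on line LC with LG:GC = 1:3 ⇒ G = (3/4, 3/2)
5. B lies on line TG with TB:BG = 3:5 ⇒ B = (39/32, 3/2)
through C parallel to BT: direction (9/32, 0); meets LT at Y = (3, 3)
Y = L + t·(T−L) with t = 4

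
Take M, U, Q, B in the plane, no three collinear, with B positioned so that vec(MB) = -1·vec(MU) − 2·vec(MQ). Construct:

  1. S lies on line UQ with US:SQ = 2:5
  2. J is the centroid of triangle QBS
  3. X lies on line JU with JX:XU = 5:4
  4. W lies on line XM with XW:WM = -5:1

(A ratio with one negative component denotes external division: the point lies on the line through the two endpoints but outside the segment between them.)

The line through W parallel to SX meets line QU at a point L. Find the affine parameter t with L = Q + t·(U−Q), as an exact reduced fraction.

Assign M = (0, 0), U = (1, 0), Q = (0, 1), B = (-1, -2) — the answer is frame-independent, so this choice is without loss of generality.
1. S lies on line UQ with US:SQ = 2:5 ⇒ S = (5/7, 2/7)
2. J is the centroid of triangle QBS ⇒ J = (-2/21, -5/21)
3. X lies on line JU with JX:XU = 5:4 ⇒ X = (97/189, -20/189)
4. W lies on line XM with XW:WM = -5:1 ⇒ W = (-97/756, 5/189)
through W parallel to SX: direction (-38/189, -74/189); meets QU at L = (55/224, 169/224)
L = Q + t·(U−Q) with t = 55/224

t = 55/224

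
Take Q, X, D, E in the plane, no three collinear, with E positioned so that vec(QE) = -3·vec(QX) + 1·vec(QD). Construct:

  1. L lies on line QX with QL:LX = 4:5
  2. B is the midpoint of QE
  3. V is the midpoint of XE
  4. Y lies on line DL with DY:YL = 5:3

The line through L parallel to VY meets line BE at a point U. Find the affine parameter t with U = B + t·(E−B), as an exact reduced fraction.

Work in coordinates with Q = (0, 0), X = (1, 0), D = (0, 1), E = (-3, 1).
1. L lies on line QX with QL:LX = 4:5 ⇒ L = (4/9, 0)
2. B is the midpoint of QE ⇒ B = (-3/2, 1/2)
3. V is the midpoint of XE ⇒ V = (-1, 1/2)
4. Y lies on line DL with DY:YL = 5:3 ⇒ Y = (5/18, 3/8)
through L parallel to VY: direction (23/18, -1/8); meets BE at U = (-12/65, 4/65)
U = B + t·(E−B) with t = -57/65

t = -57/65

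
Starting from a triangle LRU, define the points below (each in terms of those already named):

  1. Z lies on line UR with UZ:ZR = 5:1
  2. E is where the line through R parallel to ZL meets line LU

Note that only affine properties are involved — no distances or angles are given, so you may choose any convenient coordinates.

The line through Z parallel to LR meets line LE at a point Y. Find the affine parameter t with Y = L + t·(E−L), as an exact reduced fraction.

Assign L = (0, 0), R = (1, 0), U = (0, 1) — the answer is frame-independent, so this choice is without loss of generality.
1. Z lies on line UR with UZ:ZR = 5:1 ⇒ Z = (5/6, 1/6)
2. E is where the line through R parallel to ZL meets line LU ⇒ E = (0, -1/5)
through Z parallel to LR: direction (1, 0); meets LE at Y = (0, 1/6)
Y = L + t·(E−L) with t = -5/6

t = -5/6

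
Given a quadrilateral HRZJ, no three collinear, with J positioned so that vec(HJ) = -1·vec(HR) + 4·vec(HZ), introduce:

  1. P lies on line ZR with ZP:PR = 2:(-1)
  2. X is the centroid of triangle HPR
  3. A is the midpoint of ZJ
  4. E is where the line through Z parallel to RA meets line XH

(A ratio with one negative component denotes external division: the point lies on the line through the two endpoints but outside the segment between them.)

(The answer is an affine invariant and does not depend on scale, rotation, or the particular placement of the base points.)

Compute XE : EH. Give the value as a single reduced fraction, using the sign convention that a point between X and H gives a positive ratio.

XE:EH = 1/3

Choose coordinates H = (0, 0), R = (1, 0), Z = (0, 1), J = (-1, 4).
1. P lies on line ZR with ZP:PR = 2:(-1) ⇒ P = (2, -1)
2. X is the centroid of triangle HPR ⇒ X = (1, -1/3)
3. A is the midpoint of ZJ ⇒ A = (-1/2, 5/2)
4. E is where the line through Z parallel to RA meets line XH ⇒ E = (3/4, -1/4)
E = X + t·(H−X) with t = 1/4, so XE:EH = t:(1−t) = 1/4:3/4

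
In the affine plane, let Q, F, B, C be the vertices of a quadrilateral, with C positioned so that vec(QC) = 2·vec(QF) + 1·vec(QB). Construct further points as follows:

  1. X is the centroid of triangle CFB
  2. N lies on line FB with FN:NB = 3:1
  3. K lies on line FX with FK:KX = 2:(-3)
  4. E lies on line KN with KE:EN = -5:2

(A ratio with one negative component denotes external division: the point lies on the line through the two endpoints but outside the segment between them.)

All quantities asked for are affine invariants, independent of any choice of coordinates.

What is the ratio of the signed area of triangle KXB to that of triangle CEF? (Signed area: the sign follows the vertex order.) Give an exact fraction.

[KXB]:[CEF] = 36/61

Set Q = (0, 0), F = (1, 0), B = (0, 1), C = (2, 1); any affine frame gives the same invariant.
1. X is the centroid of triangle CFB ⇒ X = (1, 2/3)
2. N lies on line FB with FN:NB = 3:1 ⇒ N = (1/4, 3/4)
3. K lies on line FX with FK:KX = 2:(-3) ⇒ K = (1, -4/3)
4. E lies on line KN with KE:EN = -5:2 ⇒ E = (-1/4, 77/36)
2·[KXB] = 2, 2·[CEF] = 61/18
[KXB]:[CEF] = 2:61/18 = 36/61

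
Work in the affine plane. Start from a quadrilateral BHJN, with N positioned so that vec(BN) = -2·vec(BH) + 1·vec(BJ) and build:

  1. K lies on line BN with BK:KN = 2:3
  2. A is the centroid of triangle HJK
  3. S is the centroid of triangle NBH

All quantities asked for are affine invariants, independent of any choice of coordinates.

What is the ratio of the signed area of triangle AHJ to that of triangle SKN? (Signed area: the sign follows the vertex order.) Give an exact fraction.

Choose coordinates B = (0, 0), H = (1, 0), J = (0, 1), N = (-2, 1).
1. K lies on line BN with BK:KN = 2:3 ⇒ K = (-4/5, 2/5)
2. A is the centroid of triangle HJK ⇒ A = (1/15, 7/15)
3. S is the centroid of triangle NBH ⇒ S = (-1/3, 1/3)
2·[AHJ] = 7/15, 2·[SKN] = -1/5
[AHJ]:[SKN] = 7/15:-1/5 = -7/3

[AHJ]:[SKN] = -7/3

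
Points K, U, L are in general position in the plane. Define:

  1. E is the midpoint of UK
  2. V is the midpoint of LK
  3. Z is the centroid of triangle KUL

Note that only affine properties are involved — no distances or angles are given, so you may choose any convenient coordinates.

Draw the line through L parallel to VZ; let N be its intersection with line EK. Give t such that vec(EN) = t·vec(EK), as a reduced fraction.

t = -3

Assign K = (0, 0), U = (1, 0), L = (0, 1) — the answer is frame-independent, so this choice is without loss of generality.
1. E is the midpoint of UK ⇒ E = (1/2, 0)
2. V is the midpoint of LK ⇒ V = (0, 1/2)
3. Z is the centroid of triangle KUL ⇒ Z = (1/3, 1/3)
through L parallel to VZ: direction (1/3, -1/6); meets EK at N = (2, 0)
N = E + t·(K−E) with t = -3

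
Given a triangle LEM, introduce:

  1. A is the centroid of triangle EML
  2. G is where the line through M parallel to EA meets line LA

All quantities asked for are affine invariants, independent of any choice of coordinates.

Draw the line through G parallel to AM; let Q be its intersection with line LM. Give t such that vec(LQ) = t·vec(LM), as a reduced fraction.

t = 2

Set L = (0, 0), E = (1, 0), M = (0, 1); any affine frame gives the same invariant.
1. A is the centroid of triangle EML ⇒ A = (1/3, 1/3)
2. G is where the line through M parallel to EA meets line LA ⇒ G = (2/3, 2/3)
through G parallel to AM: direction (-1/3, 2/3); meets LM at Q = (0, 2)
Q = L + t·(M−L) with t = 2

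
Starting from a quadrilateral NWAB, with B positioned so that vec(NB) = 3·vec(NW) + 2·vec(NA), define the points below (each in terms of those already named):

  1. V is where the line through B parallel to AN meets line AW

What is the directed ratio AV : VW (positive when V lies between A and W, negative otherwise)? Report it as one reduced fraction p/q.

Choose coordinates N = (0, 0), W = (1, 0), A = (0, 1), B = (3, 2).
1. V is where the line through B parallel to AN meets line AW ⇒ V = (3, -2)
V = A + t·(W−A) with t = 3, so AV:VW = t:(1−t) = 3:-2

AV:VW = -3/2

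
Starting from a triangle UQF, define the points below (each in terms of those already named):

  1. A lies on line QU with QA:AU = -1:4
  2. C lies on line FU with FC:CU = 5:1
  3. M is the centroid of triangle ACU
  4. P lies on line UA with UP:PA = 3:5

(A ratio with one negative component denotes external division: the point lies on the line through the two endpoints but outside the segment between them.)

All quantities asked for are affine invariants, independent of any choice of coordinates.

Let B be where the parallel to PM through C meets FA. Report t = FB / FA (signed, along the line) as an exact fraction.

t = -5/2

Work in coordinates with U = (0, 0), Q = (1, 0), F = (0, 1).
1. A lies on line QU with QA:AU = -1:4 ⇒ A = (4/3, 0)
2. C lies on line FU with FC:CU = 5:1 ⇒ C = (0, 1/6)
3. M is the centroid of triangle ACU ⇒ M = (4/9, 1/18)
4. P lies on line UA with UP:PA = 3:5 ⇒ P = (1/2, 0)
through C parallel to PM: direction (-1/18, 1/18); meets FA at B = (-10/3, 7/2)
B = F + t·(A−F) with t = -5/2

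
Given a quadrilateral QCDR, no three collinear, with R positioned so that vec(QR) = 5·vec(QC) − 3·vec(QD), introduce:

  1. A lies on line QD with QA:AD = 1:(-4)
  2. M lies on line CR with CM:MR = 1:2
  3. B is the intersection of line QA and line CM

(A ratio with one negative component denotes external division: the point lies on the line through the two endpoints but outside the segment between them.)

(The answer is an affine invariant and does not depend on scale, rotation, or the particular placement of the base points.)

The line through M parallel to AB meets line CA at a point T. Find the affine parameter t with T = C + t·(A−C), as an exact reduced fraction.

Work in coordinates with Q = (0, 0), C = (1, 0), D = (0, 1), R = (5, -3).
1. A lies on line QD with QA:AD = 1:(-4) ⇒ A = (0, -1/3)
2. M lies on line CR with CM:MR = 1:2 ⇒ M = (7/3, -1)
3. B is the intersection of line QA and line CM ⇒ B = (0, 3/4)
through M parallel to AB: direction (0, 13/12); meets CA at T = (7/3, 4/9)
T = C + t·(A−C) with t = -4/3

t = -4/3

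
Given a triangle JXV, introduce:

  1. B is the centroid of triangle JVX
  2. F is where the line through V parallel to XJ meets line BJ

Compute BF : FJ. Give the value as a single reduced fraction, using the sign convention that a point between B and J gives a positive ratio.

BF:FJ = -2/3

Assign J = (0, 0), X = (1, 0), V = (0, 1) — the answer is frame-independent, so this choice is without loss of generality.
1. B is the centroid of triangle JVX ⇒ B = (1/3, 1/3)
2. F is where the line through V parallel to XJ meets line BJ ⇒ F = (1, 1)
F = B + t·(J−B) with t = -2, so BF:FJ = t:(1−t) = -2:3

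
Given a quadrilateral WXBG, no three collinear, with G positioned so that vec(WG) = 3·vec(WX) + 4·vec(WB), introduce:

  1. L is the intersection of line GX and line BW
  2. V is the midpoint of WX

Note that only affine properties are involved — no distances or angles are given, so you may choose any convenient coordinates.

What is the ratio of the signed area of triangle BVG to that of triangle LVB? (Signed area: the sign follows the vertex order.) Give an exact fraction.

Set W = (0, 0), X = (1, 0), B = (0, 1), G = (3, 4); any affine frame gives the same invariant.
1. L is the intersection of line GX and line BW ⇒ L = (0, -2)
2. V is the midpoint of WX ⇒ V = (1/2, 0)
2·[BVG] = 9/2, 2·[LVB] = 3/2
[BVG]:[LVB] = 9/2:3/2 = 3

[BVG]:[LVB] = 3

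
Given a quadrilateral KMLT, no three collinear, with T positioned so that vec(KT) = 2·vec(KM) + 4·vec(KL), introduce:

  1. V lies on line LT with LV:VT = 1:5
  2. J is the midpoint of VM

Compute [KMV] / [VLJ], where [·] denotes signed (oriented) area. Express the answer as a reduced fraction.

[KMV]:[VLJ] = 18/5

Assign K = (0, 0), M = (1, 0), L = (0, 1), T = (2, 4) — the answer is frame-independent, so this choice is without loss of generality.
1. V lies on line LT with LV:VT = 1:5 ⇒ V = (1/3, 3/2)
2. J is the midpoint of VM ⇒ J = (2/3, 3/4)
2·[KMV] = 3/2, 2·[VLJ] = 5/12
[KMV]:[VLJ] = 3/2:5/12 = 18/5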